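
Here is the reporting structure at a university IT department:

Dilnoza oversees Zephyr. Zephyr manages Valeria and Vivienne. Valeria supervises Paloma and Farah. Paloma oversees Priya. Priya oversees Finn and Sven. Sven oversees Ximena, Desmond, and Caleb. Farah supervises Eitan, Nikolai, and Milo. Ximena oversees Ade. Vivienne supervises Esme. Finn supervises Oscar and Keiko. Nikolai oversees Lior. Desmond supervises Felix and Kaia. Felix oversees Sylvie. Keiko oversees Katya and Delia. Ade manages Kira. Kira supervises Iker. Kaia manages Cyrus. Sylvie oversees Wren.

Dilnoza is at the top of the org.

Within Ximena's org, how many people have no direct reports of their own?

The only person in Ximena's organization with no one reporting to them is Iker. That is 1.

1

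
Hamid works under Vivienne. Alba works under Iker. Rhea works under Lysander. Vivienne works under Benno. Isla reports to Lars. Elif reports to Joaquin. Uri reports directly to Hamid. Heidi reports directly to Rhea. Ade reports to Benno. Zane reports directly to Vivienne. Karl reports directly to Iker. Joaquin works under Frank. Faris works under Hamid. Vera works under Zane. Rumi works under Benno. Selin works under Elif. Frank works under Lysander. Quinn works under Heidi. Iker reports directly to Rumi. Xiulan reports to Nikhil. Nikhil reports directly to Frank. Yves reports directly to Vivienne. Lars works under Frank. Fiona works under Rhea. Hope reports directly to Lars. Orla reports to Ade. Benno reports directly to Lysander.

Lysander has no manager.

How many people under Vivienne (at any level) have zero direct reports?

The people in Vivienne's organization with no one reporting to them are Vera, Yves, Uri, Faris. That is 4.

4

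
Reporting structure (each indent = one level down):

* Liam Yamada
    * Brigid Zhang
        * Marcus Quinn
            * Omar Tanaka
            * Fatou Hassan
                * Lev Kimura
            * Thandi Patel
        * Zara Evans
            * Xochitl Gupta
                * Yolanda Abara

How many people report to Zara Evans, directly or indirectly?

Zara Evans directly manages Xochitl Gupta. Under Xochitl Gupta: Yolanda Abara (1). That's 2 in total.

2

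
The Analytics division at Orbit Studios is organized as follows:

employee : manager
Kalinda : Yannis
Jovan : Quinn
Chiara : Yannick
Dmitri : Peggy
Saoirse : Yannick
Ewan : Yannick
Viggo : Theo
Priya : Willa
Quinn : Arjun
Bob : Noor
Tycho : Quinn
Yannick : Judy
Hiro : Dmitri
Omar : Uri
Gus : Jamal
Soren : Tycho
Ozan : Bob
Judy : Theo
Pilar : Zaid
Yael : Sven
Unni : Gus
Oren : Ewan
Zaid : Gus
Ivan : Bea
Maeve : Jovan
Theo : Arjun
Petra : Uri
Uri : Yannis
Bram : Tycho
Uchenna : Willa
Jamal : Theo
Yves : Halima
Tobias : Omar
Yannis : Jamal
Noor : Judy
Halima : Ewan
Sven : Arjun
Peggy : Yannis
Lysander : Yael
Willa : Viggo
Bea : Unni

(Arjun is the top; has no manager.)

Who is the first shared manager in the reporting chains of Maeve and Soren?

Quinn

Maeve's chain of managers is Jovan, Quinn, Arjun. Soren's chain of managers is Tycho, Quinn, Arjun. The first manager that appears in both chains is Quinn.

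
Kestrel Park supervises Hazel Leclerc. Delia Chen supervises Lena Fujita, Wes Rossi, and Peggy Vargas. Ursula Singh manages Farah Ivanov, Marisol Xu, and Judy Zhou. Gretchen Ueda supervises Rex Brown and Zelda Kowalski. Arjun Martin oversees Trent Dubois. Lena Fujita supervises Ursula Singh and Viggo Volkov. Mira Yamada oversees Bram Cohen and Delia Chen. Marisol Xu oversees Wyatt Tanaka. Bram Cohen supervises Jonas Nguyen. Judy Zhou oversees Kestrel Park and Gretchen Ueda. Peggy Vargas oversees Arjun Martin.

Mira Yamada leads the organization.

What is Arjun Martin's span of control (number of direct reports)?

1

Arjun Martin directly manages Trent Dubois. That is 1 direct report.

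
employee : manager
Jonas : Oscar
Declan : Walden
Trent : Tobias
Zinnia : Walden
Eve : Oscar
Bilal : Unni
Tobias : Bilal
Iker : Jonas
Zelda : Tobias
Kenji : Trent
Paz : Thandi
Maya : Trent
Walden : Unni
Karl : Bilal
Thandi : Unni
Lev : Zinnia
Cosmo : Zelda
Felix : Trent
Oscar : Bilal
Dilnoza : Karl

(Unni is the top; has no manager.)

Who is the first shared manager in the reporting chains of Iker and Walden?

Unni

Iker's chain of managers is Jonas, Oscar, Bilal, Unni. Walden's chain of managers is Unni. The first manager that appears in both chains is Unni.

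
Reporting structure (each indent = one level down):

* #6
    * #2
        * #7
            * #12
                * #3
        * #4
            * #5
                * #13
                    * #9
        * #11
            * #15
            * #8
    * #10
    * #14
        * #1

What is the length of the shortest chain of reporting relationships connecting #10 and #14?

#10 is 1 level below #6, and #14 is 1 level below #6 (their lowest common manager). The shortest path runs up from #10 to #6 and back down to #14: 1 + 1 = 2 links.

2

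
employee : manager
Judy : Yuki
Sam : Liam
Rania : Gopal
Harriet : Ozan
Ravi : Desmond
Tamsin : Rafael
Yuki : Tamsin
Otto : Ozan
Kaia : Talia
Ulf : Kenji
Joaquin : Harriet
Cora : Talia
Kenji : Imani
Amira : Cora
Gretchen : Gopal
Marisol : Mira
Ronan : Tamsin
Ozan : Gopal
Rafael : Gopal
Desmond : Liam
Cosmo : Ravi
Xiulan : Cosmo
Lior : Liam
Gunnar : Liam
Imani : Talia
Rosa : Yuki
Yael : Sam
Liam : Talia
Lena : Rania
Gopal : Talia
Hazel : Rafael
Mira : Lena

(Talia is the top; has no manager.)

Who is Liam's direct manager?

Talia

Liam reports directly to Talia.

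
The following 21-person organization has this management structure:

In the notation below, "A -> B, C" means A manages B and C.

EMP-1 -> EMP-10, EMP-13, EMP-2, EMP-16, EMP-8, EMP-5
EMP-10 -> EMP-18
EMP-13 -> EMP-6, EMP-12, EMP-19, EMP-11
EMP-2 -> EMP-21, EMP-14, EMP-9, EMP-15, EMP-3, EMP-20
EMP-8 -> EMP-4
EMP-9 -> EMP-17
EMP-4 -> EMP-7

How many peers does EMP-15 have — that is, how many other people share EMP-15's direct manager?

EMP-15 reports to EMP-2. EMP-2's other direct reports are EMP-21, EMP-14, EMP-9, EMP-3, EMP-20 — 5 peers.

5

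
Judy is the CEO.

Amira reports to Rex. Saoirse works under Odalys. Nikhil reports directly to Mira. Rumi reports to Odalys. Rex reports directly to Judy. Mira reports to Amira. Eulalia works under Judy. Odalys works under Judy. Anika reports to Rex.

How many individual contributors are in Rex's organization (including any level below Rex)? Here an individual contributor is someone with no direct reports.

2

The people in Rex's organization with no one reporting to them are Anika, Nikhil. That is 2.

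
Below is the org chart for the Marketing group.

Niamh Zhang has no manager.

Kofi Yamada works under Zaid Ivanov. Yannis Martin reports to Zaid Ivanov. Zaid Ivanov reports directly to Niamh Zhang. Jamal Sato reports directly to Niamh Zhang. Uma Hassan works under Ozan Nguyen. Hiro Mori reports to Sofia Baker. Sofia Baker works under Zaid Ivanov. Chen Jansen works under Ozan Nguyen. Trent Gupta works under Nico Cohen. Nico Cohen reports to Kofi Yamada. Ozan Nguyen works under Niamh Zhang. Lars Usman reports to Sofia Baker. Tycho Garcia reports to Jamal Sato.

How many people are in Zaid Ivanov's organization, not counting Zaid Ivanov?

7

Zaid Ivanov directly manages Sofia Baker, Yannis Martin, Kofi Yamada. Under Sofia Baker: Hiro Mori, Lars Usman (2). Yannis Martin has no reports. Under Kofi Yamada: Nico Cohen, Trent Gupta (2). So Zaid Ivanov's organization is 3 direct reports plus everyone under them: 3 + 1 + 3 = 7.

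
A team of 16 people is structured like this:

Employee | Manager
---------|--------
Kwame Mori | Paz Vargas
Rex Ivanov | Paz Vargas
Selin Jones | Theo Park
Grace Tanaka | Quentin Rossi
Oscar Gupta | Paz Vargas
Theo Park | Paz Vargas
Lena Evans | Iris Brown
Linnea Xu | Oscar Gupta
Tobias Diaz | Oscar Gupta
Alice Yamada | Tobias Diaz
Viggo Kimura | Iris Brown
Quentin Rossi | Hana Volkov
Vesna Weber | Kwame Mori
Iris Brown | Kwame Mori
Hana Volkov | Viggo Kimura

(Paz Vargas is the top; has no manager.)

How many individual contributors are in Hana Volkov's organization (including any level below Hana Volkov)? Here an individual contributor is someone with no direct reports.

The only person in Hana Volkov's organization with no one reporting to them is Grace Tanaka. That is 1.

1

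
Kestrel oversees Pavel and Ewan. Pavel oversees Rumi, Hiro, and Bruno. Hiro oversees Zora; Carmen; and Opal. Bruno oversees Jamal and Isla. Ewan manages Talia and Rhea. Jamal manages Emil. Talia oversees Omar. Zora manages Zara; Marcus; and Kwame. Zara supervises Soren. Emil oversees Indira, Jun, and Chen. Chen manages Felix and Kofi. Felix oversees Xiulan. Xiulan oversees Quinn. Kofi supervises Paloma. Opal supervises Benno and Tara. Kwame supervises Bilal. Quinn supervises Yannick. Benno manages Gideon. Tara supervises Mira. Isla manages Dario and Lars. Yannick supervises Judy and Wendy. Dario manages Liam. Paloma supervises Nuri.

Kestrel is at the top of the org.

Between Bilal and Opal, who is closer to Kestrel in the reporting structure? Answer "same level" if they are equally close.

Opal

Bilal is 5 levels below Kestrel; Opal is 3. Opal is higher.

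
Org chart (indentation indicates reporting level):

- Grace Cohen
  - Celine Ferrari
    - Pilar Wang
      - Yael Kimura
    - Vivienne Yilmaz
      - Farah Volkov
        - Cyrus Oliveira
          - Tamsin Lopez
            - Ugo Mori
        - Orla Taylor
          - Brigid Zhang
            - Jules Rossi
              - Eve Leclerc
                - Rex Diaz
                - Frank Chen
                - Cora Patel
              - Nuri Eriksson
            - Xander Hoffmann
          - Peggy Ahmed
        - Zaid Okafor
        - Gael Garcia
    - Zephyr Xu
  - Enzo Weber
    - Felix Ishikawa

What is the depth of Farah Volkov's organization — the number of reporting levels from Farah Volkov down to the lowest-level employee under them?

5

The longest chain under Farah Volkov runs Farah Volkov → Orla Taylor → Brigid Zhang → Jules Rossi → Eve Leclerc → Cora Patel, which is 5 levels below Farah Volkov.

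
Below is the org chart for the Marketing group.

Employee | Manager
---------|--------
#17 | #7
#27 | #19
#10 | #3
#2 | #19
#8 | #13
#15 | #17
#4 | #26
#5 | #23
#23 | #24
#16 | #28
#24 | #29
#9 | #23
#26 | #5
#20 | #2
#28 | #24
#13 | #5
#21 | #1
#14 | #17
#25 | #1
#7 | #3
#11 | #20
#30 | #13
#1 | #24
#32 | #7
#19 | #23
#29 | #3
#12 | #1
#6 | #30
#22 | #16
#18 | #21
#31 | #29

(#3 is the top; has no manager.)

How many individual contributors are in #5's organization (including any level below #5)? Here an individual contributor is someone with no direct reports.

3

The people in #5's organization with no one reporting to them are #4, #6, #8. That is 3.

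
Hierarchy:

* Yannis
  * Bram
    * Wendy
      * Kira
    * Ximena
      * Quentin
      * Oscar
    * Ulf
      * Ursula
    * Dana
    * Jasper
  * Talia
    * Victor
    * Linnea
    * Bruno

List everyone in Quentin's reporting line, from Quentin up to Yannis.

Quentin reports to Ximena. Ximena reports to Bram. Bram reports to Yannis. Yannis is at the top.

Quentin -> Ximena -> Bram -> Yannis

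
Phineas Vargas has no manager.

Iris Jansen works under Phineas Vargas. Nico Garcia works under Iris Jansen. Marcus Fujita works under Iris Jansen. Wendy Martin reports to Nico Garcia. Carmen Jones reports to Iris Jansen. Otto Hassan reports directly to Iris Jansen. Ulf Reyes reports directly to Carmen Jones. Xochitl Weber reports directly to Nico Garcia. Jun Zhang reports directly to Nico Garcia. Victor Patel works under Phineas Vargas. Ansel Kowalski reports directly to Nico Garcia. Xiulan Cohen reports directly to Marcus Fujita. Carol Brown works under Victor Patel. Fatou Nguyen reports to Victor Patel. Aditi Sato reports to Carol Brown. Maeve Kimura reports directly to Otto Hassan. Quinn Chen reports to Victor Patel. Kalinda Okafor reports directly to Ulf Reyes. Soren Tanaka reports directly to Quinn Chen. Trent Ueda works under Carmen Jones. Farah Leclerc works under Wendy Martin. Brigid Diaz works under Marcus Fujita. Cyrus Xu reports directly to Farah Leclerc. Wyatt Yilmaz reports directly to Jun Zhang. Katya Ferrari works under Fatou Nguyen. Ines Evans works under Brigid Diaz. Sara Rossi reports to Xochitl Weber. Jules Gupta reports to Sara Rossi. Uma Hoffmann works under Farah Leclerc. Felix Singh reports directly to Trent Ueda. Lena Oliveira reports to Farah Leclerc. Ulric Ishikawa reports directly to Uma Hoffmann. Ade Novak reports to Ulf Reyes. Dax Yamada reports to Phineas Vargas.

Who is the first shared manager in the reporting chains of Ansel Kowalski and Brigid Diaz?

Iris Jansen

Ansel Kowalski's chain of managers is Nico Garcia, Iris Jansen, Phineas Vargas. Brigid Diaz's chain of managers is Marcus Fujita, Iris Jansen, Phineas Vargas. The first manager that appears in both chains is Iris Jansen.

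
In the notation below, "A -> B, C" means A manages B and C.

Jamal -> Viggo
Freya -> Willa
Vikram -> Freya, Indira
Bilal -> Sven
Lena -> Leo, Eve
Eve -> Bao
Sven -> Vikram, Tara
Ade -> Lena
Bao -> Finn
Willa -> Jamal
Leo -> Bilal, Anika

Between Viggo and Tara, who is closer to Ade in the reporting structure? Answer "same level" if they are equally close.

Tara

Viggo is 9 levels below Ade; Tara is 5. Tara is higher.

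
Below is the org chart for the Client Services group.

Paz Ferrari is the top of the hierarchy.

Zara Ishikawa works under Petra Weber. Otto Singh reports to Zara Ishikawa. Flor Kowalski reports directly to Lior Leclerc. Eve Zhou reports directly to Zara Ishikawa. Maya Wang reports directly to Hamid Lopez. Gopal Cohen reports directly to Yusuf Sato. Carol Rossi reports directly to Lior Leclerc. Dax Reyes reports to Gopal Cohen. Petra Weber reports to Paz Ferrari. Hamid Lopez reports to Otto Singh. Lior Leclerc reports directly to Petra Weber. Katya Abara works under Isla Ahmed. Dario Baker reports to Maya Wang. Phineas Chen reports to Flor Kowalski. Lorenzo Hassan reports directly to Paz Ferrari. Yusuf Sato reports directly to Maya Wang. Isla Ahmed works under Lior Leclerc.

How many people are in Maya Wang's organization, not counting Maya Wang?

Maya Wang directly manages Yusuf Sato, Dario Baker. Under Yusuf Sato: Gopal Cohen, Dax Reyes (2). Dario Baker has no reports. So Maya Wang's organization is 2 direct reports plus everyone under them: 3 + 1 = 4.

4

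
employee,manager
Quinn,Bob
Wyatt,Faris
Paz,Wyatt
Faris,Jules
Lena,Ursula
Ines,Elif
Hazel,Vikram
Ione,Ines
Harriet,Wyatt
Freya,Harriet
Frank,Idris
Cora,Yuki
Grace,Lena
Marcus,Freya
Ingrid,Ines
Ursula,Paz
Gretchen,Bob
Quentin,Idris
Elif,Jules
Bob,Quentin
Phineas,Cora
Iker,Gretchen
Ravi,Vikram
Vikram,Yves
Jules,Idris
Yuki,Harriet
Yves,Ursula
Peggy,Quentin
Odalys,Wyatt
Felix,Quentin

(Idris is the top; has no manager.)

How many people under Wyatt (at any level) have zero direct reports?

6

The people in Wyatt's organization with no one reporting to them are Odalys, Marcus, Phineas, Grace, Hazel, Ravi. That is 6.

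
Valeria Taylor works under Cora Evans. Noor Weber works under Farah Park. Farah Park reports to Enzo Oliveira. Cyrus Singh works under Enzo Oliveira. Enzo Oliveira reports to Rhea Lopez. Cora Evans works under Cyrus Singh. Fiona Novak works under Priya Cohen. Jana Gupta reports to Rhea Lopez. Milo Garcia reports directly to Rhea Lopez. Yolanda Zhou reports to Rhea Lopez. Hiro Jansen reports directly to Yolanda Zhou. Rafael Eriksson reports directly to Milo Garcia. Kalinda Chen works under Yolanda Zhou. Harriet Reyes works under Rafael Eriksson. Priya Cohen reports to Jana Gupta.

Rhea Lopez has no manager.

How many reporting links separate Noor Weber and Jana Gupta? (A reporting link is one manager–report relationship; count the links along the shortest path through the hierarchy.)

Noor Weber is 3 levels below Rhea Lopez, and Jana Gupta is 1 level below Rhea Lopez (their lowest common manager). The shortest path runs up from Noor Weber to Rhea Lopez and back down to Jana Gupta: 3 + 1 = 4 links.

4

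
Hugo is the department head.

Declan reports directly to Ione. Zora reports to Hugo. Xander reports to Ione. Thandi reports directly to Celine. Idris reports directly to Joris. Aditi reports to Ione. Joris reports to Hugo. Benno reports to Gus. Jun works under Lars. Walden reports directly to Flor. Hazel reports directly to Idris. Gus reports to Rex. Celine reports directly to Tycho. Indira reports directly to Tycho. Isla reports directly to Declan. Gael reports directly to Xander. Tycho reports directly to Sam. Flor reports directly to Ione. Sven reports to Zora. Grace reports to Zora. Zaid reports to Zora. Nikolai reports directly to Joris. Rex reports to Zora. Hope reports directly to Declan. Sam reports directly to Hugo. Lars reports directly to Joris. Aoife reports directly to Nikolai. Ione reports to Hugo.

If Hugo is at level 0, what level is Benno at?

4

Chain from Benno up to Hugo: Benno → Gus → Rex → Zora → Hugo. That is 4 steps up, so Benno is 4 levels below Hugo.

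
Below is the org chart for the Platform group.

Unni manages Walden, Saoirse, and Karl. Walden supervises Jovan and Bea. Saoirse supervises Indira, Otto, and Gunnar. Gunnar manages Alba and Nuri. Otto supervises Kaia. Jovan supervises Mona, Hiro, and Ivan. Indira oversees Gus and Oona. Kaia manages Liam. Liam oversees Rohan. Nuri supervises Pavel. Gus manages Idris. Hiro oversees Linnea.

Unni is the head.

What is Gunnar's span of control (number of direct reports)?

2

Gunnar directly manages Alba, Nuri. That is 2 direct reports.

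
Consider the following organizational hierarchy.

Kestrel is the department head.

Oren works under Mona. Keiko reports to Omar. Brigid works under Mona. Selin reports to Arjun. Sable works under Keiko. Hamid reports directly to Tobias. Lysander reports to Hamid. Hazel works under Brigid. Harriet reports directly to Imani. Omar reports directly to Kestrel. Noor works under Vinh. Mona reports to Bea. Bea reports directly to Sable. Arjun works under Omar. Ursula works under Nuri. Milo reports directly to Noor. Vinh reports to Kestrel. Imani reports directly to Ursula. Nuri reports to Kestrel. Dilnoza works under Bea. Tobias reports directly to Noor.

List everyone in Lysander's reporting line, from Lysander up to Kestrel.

Lysander reports to Hamid. Hamid reports to Tobias. Tobias reports to Noor. Noor reports to Vinh. Vinh reports to Kestrel. Kestrel is at the top.

Lysander -> Hamid -> Tobias -> Noor -> Vinh -> Kestrel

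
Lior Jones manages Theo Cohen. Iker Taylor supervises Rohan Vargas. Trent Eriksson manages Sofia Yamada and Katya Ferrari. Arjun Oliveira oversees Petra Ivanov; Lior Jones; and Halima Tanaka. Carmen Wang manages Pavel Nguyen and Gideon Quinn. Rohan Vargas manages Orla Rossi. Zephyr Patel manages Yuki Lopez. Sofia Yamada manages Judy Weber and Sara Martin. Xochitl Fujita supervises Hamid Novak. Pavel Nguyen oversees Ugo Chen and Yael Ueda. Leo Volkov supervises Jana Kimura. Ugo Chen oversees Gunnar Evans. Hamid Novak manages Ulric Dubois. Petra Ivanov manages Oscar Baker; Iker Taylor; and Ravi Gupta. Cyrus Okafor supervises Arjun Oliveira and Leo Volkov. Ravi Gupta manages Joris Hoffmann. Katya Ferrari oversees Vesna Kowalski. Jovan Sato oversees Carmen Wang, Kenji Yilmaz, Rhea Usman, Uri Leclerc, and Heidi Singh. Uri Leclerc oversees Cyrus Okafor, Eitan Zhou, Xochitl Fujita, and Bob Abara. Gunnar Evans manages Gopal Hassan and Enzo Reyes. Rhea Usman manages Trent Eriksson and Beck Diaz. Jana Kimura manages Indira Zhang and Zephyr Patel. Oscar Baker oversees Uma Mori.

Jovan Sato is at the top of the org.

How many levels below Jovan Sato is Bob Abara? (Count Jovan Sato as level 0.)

2

Chain from Bob Abara up to Jovan Sato: Bob Abara → Uri Leclerc → Jovan Sato. That is 2 steps up, so Bob Abara is 2 levels below Jovan Sato.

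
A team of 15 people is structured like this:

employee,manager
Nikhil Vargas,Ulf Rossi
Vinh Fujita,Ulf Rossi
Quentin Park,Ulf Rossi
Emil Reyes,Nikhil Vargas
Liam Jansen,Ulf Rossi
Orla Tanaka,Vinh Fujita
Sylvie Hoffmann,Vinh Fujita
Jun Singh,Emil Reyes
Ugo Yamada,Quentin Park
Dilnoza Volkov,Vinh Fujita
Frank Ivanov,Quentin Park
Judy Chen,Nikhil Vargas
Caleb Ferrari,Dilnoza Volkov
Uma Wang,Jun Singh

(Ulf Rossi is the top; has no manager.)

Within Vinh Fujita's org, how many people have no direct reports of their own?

The people in Vinh Fujita's organization with no one reporting to them are Caleb Ferrari, Sylvie Hoffmann, Orla Tanaka. That is 3.

3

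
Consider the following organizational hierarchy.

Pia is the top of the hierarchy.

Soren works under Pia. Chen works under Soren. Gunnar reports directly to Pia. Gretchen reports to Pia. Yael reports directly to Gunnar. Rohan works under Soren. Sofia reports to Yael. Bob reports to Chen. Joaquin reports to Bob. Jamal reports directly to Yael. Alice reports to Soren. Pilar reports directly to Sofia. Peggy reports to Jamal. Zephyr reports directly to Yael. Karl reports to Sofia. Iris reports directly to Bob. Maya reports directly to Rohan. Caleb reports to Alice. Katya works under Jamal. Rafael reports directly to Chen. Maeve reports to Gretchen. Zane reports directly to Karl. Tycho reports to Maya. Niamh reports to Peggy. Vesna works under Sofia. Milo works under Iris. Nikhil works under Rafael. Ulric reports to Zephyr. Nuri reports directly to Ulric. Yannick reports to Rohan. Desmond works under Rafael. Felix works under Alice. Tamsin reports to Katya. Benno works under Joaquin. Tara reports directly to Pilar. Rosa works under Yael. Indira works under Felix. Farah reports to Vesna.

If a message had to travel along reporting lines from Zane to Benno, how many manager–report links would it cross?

Zane is 5 levels below Pia, and Benno is 5 levels below Pia (their lowest common manager). The shortest path runs up from Zane to Pia and back down to Benno: 5 + 5 = 10 links.

10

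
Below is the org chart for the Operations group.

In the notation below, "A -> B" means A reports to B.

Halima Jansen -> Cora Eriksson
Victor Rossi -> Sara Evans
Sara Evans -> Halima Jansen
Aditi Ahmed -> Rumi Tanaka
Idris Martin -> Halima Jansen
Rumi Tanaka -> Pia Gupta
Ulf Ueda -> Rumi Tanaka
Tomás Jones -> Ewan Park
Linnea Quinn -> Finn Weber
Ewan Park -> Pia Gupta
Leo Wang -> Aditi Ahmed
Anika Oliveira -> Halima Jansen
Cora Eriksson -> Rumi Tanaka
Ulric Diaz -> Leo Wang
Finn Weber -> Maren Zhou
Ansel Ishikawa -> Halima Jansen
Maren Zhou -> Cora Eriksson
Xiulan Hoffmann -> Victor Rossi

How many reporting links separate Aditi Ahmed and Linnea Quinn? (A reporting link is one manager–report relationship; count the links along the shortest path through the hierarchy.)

Aditi Ahmed is 1 level below Rumi Tanaka, and Linnea Quinn is 4 levels below Rumi Tanaka (their lowest common manager). The shortest path runs up from Aditi Ahmed to Rumi Tanaka and back down to Linnea Quinn: 1 + 4 = 5 links.

5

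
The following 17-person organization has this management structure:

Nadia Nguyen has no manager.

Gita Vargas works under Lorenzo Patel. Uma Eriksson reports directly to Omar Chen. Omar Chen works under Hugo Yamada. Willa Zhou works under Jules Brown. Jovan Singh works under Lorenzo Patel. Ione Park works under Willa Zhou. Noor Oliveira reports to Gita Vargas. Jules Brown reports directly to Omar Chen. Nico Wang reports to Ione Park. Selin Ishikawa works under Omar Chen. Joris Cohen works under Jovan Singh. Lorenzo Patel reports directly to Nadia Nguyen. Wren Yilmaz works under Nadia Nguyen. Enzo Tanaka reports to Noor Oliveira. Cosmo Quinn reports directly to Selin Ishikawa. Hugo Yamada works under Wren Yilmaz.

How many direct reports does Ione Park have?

Ione Park directly manages Nico Wang. That is 1 direct report.

1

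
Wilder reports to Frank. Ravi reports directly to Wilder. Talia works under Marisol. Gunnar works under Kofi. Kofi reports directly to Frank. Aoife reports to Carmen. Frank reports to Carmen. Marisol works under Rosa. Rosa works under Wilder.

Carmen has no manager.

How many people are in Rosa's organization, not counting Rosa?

2

Rosa directly manages Marisol. Under Marisol: Talia (1). That's 2 in total.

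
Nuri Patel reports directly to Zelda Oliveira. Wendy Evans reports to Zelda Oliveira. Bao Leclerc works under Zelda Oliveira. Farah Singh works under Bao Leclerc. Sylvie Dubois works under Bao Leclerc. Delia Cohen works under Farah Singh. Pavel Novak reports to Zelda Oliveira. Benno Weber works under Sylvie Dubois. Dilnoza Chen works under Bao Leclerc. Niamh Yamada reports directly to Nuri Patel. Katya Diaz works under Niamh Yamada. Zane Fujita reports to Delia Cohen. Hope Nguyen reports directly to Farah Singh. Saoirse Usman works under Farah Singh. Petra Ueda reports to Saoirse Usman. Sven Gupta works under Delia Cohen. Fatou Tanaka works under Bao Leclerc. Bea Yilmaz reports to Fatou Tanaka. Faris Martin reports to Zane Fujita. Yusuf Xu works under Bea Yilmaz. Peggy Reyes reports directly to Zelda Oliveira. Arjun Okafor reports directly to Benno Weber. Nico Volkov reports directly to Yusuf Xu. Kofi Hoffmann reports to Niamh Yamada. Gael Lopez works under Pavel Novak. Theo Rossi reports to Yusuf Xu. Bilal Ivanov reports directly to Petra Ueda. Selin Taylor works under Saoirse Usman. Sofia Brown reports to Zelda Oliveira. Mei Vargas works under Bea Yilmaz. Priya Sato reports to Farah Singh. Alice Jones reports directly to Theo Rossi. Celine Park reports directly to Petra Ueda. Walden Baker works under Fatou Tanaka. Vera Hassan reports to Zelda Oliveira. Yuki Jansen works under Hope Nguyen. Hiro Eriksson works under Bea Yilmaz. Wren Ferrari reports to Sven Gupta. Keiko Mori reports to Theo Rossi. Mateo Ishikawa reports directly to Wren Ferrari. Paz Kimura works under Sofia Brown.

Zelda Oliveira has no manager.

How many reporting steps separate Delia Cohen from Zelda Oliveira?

3

Chain from Delia Cohen up to Zelda Oliveira: Delia Cohen → Farah Singh → Bao Leclerc → Zelda Oliveira. That is 3 steps up, so Delia Cohen is 3 levels below Zelda Oliveira.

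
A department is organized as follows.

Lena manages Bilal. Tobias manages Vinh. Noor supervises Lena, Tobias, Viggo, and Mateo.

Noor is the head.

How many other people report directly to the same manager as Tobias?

3

Tobias reports to Noor. Noor's other direct reports are Lena, Viggo, Mateo — 3 peers.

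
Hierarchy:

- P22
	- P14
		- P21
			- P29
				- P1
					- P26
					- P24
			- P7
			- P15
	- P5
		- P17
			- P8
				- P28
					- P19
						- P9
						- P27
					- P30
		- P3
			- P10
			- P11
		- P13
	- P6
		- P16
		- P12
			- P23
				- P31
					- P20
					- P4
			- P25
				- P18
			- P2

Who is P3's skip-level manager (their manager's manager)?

P3 reports to P5, and P5 reports to P22. So P3's skip-level manager is P22.

P22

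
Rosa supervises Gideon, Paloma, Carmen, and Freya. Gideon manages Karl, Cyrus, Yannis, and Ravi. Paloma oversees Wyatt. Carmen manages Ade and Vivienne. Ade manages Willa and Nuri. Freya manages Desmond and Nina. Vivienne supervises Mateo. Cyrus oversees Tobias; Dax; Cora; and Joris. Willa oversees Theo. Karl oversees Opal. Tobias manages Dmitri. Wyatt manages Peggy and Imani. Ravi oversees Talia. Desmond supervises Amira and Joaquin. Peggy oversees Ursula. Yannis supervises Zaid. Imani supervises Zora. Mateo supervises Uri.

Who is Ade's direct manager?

Carmen

Ade reports directly to Carmen.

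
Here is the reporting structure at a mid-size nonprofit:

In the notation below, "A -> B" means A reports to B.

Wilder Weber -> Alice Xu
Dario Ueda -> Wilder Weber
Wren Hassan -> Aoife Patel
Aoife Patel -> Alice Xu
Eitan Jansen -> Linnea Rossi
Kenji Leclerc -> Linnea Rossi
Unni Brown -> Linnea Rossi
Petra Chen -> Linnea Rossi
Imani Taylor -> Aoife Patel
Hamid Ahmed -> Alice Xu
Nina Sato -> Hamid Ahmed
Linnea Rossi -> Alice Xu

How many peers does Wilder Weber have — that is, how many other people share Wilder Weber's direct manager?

3

Wilder Weber reports to Alice Xu. Alice Xu's other direct reports are Linnea Rossi, Hamid Ahmed, Aoife Patel — 3 peers.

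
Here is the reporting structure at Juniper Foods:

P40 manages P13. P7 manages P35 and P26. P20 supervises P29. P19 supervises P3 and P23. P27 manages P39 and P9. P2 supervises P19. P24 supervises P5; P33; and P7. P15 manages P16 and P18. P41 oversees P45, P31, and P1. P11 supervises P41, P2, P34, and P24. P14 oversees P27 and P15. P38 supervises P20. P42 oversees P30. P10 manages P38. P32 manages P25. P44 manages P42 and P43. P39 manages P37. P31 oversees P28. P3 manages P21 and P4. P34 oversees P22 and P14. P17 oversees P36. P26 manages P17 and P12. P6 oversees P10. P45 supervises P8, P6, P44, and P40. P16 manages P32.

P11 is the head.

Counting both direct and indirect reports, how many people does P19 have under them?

P19 directly manages P3, P23. Under P3: P21, P4 (2). P23 has no reports. So P19's organization is 2 direct reports plus everyone under them: 3 + 1 = 4.

4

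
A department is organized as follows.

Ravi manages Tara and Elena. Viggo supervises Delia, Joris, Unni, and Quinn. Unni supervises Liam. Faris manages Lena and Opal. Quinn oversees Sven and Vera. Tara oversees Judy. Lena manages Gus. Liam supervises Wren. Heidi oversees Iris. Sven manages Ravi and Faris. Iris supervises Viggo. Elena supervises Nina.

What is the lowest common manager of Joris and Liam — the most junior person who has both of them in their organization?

Joris's chain of managers is Viggo, Iris, Heidi. Liam's chain of managers is Unni, Viggo, Iris, Heidi. The first manager that appears in both chains is Viggo.

Viggo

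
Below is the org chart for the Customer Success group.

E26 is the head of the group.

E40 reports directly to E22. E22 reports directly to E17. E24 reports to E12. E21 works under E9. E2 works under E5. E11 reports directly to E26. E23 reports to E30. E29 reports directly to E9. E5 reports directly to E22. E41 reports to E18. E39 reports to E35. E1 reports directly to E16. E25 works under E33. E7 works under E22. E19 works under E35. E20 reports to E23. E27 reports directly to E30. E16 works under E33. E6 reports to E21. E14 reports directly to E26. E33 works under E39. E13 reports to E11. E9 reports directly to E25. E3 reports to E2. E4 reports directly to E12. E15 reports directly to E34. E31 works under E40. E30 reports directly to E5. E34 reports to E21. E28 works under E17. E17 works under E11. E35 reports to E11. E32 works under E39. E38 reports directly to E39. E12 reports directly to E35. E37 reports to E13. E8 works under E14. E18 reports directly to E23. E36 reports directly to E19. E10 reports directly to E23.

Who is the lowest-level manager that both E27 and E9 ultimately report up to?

E11

E27's chain of managers is E30, E5, E22, E17, E11, E26. E9's chain of managers is E25, E33, E39, E35, E11, E26. The first manager that appears in both chains is E11.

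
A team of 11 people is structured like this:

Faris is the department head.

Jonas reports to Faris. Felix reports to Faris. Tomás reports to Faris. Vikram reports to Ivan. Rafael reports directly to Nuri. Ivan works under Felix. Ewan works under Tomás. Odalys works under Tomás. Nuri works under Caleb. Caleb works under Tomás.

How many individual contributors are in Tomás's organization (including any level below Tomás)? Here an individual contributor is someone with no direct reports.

3

The people in Tomás's organization with no one reporting to them are Odalys, Ewan, Rafael. That is 3.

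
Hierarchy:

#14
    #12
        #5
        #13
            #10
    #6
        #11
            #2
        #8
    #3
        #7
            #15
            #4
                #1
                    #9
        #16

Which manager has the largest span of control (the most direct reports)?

#14

Direct-report counts: #14 has 3; #3 has 2; #7 has 2; #4 has 1; #1 has 1; #6 has 2; #11 has 1; #12 has 2; #13 has 1. The largest is 3, held by #14.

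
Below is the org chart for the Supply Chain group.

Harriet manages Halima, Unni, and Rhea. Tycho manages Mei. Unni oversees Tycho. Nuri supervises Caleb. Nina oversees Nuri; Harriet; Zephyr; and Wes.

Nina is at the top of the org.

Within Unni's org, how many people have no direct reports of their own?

1

The only person in Unni's organization with no one reporting to them is Mei. That is 1.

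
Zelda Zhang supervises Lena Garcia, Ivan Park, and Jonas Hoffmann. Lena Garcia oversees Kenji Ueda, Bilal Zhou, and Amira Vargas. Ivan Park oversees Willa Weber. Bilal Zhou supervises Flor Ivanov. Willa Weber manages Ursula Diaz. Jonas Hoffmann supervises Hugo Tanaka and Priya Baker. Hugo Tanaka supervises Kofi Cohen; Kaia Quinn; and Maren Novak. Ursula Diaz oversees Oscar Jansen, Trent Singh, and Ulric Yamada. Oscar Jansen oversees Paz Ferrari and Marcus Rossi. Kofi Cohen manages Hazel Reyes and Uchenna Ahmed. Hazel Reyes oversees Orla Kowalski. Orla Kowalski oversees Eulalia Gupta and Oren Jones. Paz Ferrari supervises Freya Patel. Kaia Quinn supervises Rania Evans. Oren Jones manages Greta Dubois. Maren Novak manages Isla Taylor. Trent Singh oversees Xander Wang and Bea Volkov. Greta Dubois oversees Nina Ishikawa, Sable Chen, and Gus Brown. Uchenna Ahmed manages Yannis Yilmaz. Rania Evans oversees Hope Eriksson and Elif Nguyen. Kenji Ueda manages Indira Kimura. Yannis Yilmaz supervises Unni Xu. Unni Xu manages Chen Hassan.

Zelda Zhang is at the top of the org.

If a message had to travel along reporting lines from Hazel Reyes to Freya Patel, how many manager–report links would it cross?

10

Hazel Reyes is 4 levels below Zelda Zhang, and Freya Patel is 6 levels below Zelda Zhang (their lowest common manager). The shortest path runs up from Hazel Reyes to Zelda Zhang and back down to Freya Patel: 4 + 6 = 10 links.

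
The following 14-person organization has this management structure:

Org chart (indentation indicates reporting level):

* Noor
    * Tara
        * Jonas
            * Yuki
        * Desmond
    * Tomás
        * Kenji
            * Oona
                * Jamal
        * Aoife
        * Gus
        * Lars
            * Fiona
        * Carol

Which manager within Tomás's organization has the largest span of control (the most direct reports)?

Tomás

Direct-report counts within Tomás's organization: Tomás has 5; Lars has 1; Kenji has 1; Oona has 1. The largest is 5, held by Tomás.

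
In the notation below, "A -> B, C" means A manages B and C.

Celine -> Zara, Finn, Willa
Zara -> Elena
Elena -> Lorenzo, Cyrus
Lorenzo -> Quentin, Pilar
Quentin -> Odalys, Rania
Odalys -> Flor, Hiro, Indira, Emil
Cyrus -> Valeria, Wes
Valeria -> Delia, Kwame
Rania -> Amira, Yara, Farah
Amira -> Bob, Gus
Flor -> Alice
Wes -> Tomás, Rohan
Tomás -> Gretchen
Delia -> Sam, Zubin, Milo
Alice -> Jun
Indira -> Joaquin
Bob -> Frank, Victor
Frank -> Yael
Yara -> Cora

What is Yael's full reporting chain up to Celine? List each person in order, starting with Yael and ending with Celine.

Yael reports to Frank. Frank reports to Bob. Bob reports to Amira. Amira reports to Rania. Rania reports to Quentin. Quentin reports to Lorenzo. Lorenzo reports to Elena. Elena reports to Zara. Zara reports to Celine. Celine is at the top.

Yael -> Frank -> Bob -> Amira -> Rania -> Quentin -> Lorenzo -> Elena -> Zara -> Celine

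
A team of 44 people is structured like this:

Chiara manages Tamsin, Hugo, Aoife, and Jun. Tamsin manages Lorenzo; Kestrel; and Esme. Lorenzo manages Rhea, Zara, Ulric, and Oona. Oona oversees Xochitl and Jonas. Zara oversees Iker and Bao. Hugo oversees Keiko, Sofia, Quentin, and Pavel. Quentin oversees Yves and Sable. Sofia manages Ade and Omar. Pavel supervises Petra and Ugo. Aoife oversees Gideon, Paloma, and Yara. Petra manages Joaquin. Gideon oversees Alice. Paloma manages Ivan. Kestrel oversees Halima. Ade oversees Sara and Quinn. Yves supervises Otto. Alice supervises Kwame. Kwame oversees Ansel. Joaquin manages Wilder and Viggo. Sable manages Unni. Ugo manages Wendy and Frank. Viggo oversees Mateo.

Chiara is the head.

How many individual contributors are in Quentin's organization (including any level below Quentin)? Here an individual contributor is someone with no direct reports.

The people in Quentin's organization with no one reporting to them are Unni, Otto. That is 2.

2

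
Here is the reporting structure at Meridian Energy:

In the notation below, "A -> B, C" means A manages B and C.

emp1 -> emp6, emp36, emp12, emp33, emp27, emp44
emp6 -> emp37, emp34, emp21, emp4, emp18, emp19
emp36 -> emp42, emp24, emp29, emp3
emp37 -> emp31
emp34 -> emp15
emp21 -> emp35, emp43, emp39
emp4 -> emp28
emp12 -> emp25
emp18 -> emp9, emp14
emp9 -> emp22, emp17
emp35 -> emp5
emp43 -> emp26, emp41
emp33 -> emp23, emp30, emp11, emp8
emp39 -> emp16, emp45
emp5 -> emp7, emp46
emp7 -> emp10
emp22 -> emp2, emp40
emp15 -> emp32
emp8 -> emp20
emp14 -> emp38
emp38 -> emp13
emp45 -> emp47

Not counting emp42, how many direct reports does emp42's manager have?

emp42 reports to emp36. emp36's other direct reports are emp24, emp29, emp3 — 3 peers.

3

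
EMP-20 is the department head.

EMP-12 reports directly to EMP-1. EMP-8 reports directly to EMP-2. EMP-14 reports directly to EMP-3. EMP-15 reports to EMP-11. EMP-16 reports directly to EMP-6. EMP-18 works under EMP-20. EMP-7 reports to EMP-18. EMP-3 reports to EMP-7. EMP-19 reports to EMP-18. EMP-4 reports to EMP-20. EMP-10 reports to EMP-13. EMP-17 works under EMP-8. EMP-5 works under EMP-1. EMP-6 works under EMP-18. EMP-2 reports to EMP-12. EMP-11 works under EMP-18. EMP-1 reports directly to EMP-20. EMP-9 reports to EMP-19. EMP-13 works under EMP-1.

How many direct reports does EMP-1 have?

EMP-1 directly manages EMP-13, EMP-12, EMP-5. That is 3 direct reports.

3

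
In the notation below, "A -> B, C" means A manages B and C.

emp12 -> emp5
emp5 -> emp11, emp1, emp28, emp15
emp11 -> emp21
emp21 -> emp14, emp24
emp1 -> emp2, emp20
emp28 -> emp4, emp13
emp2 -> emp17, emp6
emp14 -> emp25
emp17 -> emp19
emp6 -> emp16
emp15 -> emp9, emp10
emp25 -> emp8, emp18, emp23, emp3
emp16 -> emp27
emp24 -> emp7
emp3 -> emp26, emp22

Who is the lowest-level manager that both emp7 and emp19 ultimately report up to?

emp5

emp7's chain of managers is emp24, emp21, emp11, emp5, emp12. emp19's chain of managers is emp17, emp2, emp1, emp5, emp12. The first manager that appears in both chains is emp5.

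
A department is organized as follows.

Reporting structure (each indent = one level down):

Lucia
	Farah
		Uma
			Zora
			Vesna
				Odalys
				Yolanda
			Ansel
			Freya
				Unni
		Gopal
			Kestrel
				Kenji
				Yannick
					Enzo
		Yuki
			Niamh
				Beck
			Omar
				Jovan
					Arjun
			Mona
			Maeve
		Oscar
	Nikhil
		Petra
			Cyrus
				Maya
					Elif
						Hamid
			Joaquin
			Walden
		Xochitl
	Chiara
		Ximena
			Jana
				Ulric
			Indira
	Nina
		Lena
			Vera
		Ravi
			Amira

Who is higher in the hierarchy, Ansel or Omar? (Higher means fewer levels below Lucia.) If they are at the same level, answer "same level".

Both Ansel and Omar are 3 levels below Lucia.

same level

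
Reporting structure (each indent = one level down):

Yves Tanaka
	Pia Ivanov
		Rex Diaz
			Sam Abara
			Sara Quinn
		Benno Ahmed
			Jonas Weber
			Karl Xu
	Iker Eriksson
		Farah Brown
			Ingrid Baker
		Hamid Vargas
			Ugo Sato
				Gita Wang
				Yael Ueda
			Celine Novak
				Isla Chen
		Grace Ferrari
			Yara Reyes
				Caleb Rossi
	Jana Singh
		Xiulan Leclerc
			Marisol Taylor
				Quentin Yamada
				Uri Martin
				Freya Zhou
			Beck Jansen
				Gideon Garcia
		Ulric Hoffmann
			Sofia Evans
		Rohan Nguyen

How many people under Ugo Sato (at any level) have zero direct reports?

The people in Ugo Sato's organization with no one reporting to them are Yael Ueda, Gita Wang. That is 2.

2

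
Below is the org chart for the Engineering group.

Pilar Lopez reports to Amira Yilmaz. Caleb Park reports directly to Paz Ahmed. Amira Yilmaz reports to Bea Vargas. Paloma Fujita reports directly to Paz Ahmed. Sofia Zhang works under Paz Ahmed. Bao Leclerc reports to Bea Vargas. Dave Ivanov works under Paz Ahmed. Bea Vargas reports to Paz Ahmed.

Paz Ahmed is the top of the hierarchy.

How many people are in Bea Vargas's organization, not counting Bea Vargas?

3

Bea Vargas directly manages Amira Yilmaz, Bao Leclerc. Under Amira Yilmaz: Pilar Lopez (1). Bao Leclerc has no reports. So Bea Vargas's organization is 2 direct reports plus everyone under them: 2 + 1 = 3.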